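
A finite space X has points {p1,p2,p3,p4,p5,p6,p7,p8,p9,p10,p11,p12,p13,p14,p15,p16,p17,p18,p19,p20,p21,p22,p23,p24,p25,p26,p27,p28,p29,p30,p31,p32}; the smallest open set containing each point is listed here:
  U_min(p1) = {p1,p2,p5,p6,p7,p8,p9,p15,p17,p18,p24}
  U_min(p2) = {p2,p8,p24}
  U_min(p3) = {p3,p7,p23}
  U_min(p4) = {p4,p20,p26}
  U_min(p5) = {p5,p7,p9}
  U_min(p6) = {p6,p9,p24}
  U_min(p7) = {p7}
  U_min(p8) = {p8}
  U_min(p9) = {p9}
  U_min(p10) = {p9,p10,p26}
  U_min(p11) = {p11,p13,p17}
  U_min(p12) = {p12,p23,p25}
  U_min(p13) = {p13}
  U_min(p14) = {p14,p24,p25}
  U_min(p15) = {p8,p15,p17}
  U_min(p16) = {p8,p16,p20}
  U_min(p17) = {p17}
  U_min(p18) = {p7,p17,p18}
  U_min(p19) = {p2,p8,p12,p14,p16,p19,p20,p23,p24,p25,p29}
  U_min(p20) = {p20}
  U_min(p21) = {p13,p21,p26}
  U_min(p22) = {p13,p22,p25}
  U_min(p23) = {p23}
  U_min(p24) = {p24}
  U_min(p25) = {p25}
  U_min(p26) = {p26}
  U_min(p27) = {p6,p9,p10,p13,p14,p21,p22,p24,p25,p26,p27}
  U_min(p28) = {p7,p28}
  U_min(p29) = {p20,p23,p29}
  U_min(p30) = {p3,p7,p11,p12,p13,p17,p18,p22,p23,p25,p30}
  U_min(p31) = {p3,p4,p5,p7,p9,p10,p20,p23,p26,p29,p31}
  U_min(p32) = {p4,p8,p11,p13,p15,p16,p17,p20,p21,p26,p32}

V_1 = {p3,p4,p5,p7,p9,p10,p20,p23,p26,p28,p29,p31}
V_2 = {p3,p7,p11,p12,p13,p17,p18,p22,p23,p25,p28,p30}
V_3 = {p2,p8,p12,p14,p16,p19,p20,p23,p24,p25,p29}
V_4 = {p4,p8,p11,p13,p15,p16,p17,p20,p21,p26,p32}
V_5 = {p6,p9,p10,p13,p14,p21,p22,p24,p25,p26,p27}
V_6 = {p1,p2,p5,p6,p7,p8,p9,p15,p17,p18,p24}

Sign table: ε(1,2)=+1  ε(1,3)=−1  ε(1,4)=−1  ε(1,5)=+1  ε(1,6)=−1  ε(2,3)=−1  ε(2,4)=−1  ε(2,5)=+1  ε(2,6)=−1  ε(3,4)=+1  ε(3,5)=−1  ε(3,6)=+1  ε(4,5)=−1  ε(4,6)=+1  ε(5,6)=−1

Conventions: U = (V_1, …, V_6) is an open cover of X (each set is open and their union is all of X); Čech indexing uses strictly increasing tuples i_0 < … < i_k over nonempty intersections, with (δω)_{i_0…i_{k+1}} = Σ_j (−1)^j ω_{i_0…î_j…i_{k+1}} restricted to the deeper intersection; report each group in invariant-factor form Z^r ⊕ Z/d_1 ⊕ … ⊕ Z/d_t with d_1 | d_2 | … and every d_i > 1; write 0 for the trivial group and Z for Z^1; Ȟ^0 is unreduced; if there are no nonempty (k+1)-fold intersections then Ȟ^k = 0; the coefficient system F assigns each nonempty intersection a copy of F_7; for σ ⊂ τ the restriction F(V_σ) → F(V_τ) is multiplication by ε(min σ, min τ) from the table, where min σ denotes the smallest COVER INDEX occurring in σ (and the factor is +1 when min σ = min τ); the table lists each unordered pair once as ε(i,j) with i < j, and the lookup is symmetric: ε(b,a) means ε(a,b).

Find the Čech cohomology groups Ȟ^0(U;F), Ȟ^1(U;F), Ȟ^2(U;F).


Ȟ^0 ≅ Z/7,  Ȟ^1 ≅ 0,  Ȟ^2 ≅ 0

cover nerve:
  V12={p3,p7,p23,p28} V13={p20,p23,p29} V14={p4,p20,p26} V15={p9,p10,p26} V16={p5,p7,p9} V23={p12,p23,p25} V24={p11,p13,p17} V25={p13,p22,p25} V26={p7,p17,p18} V34={p8,p16,p20} V35={p14,p24,p25} V36={p2,p8,p24} V45={p13,p21,p26} V46={p8,p15,p17} V56={p6,p9,p24}
  V123={p23} V126={p7} V134={p20} V145={p26} V156={p9} V235={p25} V245={p13} V246={p17} V346={p8} V356={p24}
C dims 6,15,10; δ0: rk_F7 5; δ1: rk_F7 10
Ȟ^0: (6−5)−0=1 ⇒ Z/7
Ȟ^1: (15−10)−5=0 ⇒ 0
Ȟ^2: (10−0)−10=0 ⇒ 0


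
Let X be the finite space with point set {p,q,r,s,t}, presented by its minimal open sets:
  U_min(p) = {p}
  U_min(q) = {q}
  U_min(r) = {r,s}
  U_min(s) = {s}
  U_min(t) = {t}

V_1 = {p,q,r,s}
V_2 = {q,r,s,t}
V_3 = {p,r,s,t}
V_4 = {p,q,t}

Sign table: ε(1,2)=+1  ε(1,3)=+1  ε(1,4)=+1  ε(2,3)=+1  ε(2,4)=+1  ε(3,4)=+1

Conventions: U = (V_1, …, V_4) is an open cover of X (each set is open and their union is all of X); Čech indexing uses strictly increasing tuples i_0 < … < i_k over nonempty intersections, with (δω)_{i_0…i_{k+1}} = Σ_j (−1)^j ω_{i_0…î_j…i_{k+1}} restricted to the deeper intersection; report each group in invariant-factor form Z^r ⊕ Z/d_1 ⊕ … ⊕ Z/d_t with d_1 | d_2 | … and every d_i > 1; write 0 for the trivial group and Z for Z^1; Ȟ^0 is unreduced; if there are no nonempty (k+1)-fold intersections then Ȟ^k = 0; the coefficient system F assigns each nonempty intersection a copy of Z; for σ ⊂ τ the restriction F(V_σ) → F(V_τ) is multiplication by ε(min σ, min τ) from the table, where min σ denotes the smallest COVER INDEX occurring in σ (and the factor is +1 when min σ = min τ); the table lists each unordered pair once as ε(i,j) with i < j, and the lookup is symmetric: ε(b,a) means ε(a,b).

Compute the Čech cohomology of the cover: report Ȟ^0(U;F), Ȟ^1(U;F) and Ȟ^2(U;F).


cover nerve:
  V12={q,r,s} V13={p,r,s} V14={p,q} V23={r,s,t} V24={q,t} V34={p,t}
  V123={r,s} V124={q} V134={p} V234={t}
C dims 4,6,4; δ0: rk 3, SNF 1^3; δ1: rk 3, SNF 1^3
Ȟ^0: (4−3)−0=1 ⇒ Z
Ȟ^1: (6−3)−3=0 ⇒ 0
Ȟ^2: (4−0)−3=1 ⇒ Z

Ȟ^0 ≅ Z; Ȟ^1 ≅ 0; Ȟ^2 ≅ Z


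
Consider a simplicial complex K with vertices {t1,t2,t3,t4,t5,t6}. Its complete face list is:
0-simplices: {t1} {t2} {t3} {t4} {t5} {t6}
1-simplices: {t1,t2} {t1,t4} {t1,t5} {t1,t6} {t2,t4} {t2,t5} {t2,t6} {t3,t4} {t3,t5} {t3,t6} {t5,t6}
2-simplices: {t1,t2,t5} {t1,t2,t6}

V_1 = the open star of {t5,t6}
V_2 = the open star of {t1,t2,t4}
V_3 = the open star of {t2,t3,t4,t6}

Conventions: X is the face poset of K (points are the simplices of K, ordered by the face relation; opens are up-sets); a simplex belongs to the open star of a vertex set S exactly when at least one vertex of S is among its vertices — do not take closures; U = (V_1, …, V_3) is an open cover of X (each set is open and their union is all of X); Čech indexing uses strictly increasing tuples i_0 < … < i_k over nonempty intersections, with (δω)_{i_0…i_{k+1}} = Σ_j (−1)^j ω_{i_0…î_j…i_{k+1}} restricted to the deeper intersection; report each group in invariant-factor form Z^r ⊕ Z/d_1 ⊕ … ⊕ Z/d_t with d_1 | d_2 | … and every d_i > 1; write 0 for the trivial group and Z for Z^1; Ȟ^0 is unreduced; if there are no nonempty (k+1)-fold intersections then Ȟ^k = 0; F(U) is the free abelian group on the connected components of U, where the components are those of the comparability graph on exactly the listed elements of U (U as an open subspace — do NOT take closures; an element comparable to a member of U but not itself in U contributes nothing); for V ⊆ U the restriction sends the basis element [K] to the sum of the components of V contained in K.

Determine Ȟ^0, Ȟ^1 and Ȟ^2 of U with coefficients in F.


Ȟ^0 = Z, Ȟ^1 = Z^2, Ȟ^2 = 0

nerve simplices:
  V1={{t5},{t6},{t1,t5},{t1,t6},{t2,t5},{t2,t6},{t3,t5},{t3,t6},{t5,t6},{t1,t2,t5},{t1,t2,t6}} V2={{t1},{t2},{t4},{t1,t2},{t1,t4},{t1,t5},{t1,t6},{t2,t4},{t2,t5},{t2,t6},{t3,t4},{t1,t2,t5},{t1,t2,t6}} V3={{t2},{t3},{t4},{t6},{t1,t2},{t1,t4},{t1,t6},{t2,t4},{t2,t5},{t2,t6},{t3,t4},{t3,t5},{t3,t6},{t5,t6},{t1,t2,t5},{t1,t2,t6}}
  V12={{t1,t5},{t1,t6},{t2,t5},{t2,t6},{t1,t2,t5},{t1,t2,t6}} V13={{t6},{t1,t6},{t2,t5},{t2,t6},{t3,t5},{t3,t6},{t5,t6},{t1,t2,t5},{t1,t2,t6}} V23={{t2},{t4},{t1,t2},{t1,t4},{t1,t6},{t2,t4},{t2,t5},{t2,t6},{t3,t4},{t1,t2,t5},{t1,t2,t6}}
  V123={{t1,t6},{t2,t5},{t2,t6},{t1,t2,t5},{t1,t2,t6}}
components per intersection:
  V1: {{t5},{t6},{t1,t5},{t1,t6},{t2,t5},{t2,t6},{t3,t5},{t3,t6},{t5,t6},{t1,t2,t5},{t1,t2,t6}}
  V2: {{t1},{t2},{t4},{t1,t2},{t1,t4},{t1,t5},{t1,t6},{t2,t4},{t2,t5},{t2,t6},{t3,t4},{t1,t2,t5},{t1,t2,t6}}
  V3: {{t2},{t3},{t4},{t6},{t1,t2},{t1,t4},{t1,t6},{t2,t4},{t2,t5},{t2,t6},{t3,t4},{t3,t5},{t3,t6},{t5,t6},{t1,t2,t5},{t1,t2,t6}}
  V12: {{t1,t5},{t2,t5},{t1,t2,t5}} {{t1,t6},{t2,t6},{t1,t2,t6}}
  V13: {{t6},{t1,t6},{t2,t6},{t3,t6},{t5,t6},{t1,t2,t6}} {{t2,t5},{t1,t2,t5}} {{t3,t5}}
  V23: {{t2},{t4},{t1,t2},{t1,t4},{t1,t6},{t2,t4},{t2,t5},{t2,t6},{t3,t4},{t1,t2,t5},{t1,t2,t6}}
  V123: {{t1,t6},{t2,t6},{t1,t2,t6}} {{t2,t5},{t1,t2,t5}}
C dims 3,6,2; δ0: rk 2, SNF 1^2; δ1: rk 2, SNF 1^2
degree 0: 3−2−0 = 1 → Ȟ^0 ≅ Z
degree 1: 6−2−2 = 2 → Ȟ^1 ≅ Z^2
degree 2: 2−0−2 = 0 → Ȟ^2 ≅ 0


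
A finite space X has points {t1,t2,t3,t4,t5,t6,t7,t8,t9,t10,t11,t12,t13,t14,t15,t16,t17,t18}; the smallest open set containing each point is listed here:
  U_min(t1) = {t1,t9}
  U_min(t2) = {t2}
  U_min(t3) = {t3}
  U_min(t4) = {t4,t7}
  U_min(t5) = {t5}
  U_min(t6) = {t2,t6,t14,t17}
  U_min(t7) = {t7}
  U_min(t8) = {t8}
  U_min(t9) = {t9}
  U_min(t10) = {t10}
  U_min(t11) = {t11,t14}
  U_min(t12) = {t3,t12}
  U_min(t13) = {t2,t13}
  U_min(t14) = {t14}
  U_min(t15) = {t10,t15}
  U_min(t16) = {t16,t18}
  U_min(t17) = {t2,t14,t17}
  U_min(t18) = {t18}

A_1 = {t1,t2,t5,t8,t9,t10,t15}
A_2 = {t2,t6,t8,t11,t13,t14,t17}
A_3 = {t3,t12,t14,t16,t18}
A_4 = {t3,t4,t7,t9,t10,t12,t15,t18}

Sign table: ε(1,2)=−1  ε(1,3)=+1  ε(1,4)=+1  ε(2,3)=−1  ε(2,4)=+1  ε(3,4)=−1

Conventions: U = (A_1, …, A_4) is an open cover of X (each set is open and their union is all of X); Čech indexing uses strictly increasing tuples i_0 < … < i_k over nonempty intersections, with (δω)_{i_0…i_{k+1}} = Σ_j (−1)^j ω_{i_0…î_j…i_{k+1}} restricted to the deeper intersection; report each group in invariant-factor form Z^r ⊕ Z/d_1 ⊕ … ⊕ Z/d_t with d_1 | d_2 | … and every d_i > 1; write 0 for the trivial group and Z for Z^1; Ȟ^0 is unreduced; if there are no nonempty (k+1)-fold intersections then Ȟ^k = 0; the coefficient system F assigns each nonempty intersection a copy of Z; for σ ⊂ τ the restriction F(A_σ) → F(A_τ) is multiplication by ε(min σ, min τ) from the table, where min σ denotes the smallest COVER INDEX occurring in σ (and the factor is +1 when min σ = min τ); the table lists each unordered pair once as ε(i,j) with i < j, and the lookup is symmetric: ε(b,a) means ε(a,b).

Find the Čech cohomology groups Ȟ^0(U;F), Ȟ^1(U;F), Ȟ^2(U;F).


intersection data:
  A12={t2,t8} A14={t9,t10,t15} A23={t14} A34={t3,t12,t18}
C dims 4,4; δ0: rk 4, SNF 1^3·2
Ȟ^0 = (4 − 4) − 0 = 0, so Ȟ^0 ≅ 0
Ȟ^1 = (4 − 0) − 4 = 0 plus torsion [2], so Ȟ^1 ≅ Z/2
Ȟ^2 = (0 − 0) − 0 = 0, so Ȟ^2 ≅ 0

Ȟ^0(U;F) ≅ 0,  Ȟ^1(U;F) ≅ Z/2,  Ȟ^2(U;F) ≅ 0


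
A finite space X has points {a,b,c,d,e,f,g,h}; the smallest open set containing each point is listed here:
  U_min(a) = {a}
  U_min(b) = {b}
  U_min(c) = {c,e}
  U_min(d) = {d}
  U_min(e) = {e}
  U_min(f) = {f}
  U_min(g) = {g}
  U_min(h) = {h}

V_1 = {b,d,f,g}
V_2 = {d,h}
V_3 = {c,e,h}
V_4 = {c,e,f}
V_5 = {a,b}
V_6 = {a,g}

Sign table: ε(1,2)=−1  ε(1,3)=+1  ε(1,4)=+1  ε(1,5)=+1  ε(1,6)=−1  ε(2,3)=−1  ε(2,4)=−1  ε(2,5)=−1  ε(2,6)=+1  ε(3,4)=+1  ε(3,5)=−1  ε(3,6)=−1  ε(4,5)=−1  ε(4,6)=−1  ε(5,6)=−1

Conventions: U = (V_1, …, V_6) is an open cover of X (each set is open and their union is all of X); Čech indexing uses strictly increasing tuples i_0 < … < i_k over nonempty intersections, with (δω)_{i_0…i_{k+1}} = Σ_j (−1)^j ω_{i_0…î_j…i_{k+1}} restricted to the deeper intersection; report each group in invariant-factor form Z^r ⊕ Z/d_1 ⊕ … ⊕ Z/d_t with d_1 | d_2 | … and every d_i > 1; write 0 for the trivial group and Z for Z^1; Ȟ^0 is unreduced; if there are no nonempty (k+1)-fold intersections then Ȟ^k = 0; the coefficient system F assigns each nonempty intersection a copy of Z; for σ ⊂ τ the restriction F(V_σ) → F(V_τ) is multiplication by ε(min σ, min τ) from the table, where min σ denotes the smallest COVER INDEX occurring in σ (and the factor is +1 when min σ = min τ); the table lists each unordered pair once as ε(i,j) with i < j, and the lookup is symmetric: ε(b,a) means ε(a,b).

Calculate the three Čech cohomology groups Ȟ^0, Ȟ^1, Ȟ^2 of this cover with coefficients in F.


Ȟ^0 = Z; Ȟ^1 = Z^2; Ȟ^2 = 0

cover nerve:
  V12={d} V14={f} V15={b} V16={g} V23={h} V34={c,e} V56={a}
C dims 6,7; δ0: rk 5, SNF 1^5
Ȟ^0: (6−5)−0=1 ⇒ Z
Ȟ^1: (7−0)−5=2 ⇒ Z^2
Ȟ^2: (0−0)−0=0 ⇒ 0


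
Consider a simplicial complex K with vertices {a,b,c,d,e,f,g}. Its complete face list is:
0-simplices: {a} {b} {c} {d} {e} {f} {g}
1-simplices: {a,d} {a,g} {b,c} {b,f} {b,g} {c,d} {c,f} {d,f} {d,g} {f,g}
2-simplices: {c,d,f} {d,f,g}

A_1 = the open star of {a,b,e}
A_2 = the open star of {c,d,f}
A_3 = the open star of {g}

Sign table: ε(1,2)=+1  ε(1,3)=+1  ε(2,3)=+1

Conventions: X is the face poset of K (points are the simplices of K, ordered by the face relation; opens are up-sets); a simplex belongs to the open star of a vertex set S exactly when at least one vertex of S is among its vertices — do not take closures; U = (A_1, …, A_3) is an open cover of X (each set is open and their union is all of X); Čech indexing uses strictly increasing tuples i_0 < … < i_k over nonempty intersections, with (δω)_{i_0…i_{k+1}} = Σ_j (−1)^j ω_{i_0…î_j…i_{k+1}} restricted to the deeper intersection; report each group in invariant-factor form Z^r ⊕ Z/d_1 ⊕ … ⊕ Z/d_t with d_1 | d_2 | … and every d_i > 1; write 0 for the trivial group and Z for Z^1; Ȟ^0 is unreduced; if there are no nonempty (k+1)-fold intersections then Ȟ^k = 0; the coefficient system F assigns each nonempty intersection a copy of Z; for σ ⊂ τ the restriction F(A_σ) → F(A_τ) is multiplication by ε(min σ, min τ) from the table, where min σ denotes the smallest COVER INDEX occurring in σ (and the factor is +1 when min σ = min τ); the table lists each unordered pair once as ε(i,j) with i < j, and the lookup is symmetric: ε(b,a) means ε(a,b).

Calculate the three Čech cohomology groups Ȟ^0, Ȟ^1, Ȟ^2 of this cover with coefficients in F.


nonempty overlaps:
  A1={{a},{b},{e},{a,d},{a,g},{b,c},{b,f},{b,g}} A2={{c},{d},{f},{a,d},{b,c},{b,f},{c,d},{c,f},{d,f},{d,g},{f,g},{c,d,f},{d,f,g}} A3={{g},{a,g},{b,g},{d,g},{f,g},{d,f,g}}
  A12={{a,d},{b,c},{b,f}} A13={{a,g},{b,g}} A23={{d,g},{f,g},{d,f,g}}
C dims 3,3; δ0: rk 2, SNF 1^2
degree 0: 3−2−0 = 1 → Ȟ^0 ≅ Z
degree 1: 3−0−2 = 1 → Ȟ^1 ≅ Z
degree 2: 0−0−0 = 0 → Ȟ^2 ≅ 0

Ȟ^0 ≅ Z, Ȟ^1 ≅ Z, Ȟ^2 ≅ 0


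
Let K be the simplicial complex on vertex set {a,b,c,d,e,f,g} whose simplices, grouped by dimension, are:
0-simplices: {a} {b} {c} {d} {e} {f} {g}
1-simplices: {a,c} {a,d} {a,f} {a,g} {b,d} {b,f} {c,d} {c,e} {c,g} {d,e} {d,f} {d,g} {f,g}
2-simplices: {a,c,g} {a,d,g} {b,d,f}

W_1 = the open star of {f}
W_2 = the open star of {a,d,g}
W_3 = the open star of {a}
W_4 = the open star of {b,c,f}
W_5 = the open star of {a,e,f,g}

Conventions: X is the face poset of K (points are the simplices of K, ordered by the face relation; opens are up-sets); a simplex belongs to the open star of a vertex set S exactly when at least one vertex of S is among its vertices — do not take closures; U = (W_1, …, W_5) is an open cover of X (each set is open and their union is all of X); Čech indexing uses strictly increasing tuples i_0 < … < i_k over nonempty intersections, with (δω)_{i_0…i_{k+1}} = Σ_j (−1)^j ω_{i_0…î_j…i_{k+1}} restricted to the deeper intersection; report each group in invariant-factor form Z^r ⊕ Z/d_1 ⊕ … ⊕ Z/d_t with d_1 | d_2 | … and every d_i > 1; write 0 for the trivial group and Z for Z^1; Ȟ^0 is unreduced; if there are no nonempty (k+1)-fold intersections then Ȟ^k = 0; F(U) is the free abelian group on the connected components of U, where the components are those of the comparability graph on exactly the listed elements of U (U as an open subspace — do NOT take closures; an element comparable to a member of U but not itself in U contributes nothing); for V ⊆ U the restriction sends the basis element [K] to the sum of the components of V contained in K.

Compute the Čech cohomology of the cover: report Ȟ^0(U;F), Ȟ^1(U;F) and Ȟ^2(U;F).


nerve simplices:
  W1={{f},{a,f},{b,f},{d,f},{f,g},{b,d,f}} W2={{a},{d},{g},{a,c},{a,d},{a,f},{a,g},{b,d},{c,d},{c,g},{d,e},{d,f},{d,g},{f,g},{a,c,g},{a,d,g},{b,d,f}} W3={{a},{a,c},{a,d},{a,f},{a,g},{a,c,g},{a,d,g}} W4={{b},{c},{f},{a,c},{a,f},{b,d},{b,f},{c,d},{c,e},{c,g},{d,f},{f,g},{a,c,g},{b,d,f}} W5={{a},{e},{f},{g},{a,c},{a,d},{a,f},{a,g},{b,f},{c,e},{c,g},{d,e},{d,f},{d,g},{f,g},{a,c,g},{a,d,g},{b,d,f}}
  W12={{a,f},{d,f},{f,g},{b,d,f}} W13={{a,f}} W14={{f},{a,f},{b,f},{d,f},{f,g},{b,d,f}} W15={{f},{a,f},{b,f},{d,f},{f,g},{b,d,f}} W23={{a},{a,c},{a,d},{a,f},{a,g},{a,c,g},{a,d,g}} W24={{a,c},{a,f},{b,d},{c,d},{c,g},{d,f},{f,g},{a,c,g},{b,d,f}} W25={{a},{g},{a,c},{a,d},{a,f},{a,g},{c,g},{d,e},{d,f},{d,g},{f,g},{a,c,g},{a,d,g},{b,d,f}} W34={{a,c},{a,f},{a,c,g}} W35={{a},{a,c},{a,d},{a,f},{a,g},{a,c,g},{a,d,g}} W45={{f},{a,c},{a,f},{b,f},{c,e},{c,g},{d,f},{f,g},{a,c,g},{b,d,f}}
  W123={{a,f}} W124={{a,f},{d,f},{f,g},{b,d,f}} W125={{a,f},{d,f},{f,g},{b,d,f}} W134={{a,f}} W135={{a,f}} W145={{f},{a,f},{b,f},{d,f},{f,g},{b,d,f}} W234={{a,c},{a,f},{a,c,g}} W235={{a},{a,c},{a,d},{a,f},{a,g},{a,c,g},{a,d,g}} W245={{a,c},{a,f},{c,g},{d,f},{f,g},{a,c,g},{b,d,f}} W345={{a,c},{a,f},{a,c,g}}
  W1234={{a,f}} W1235={{a,f}} W1245={{a,f},{d,f},{f,g},{b,d,f}} W1345={{a,f}} W2345={{a,c},{a,f},{a,c,g}}
  W12345={{a,f}}
components per intersection:
  W1: {{f},{a,f},{b,f},{d,f},{f,g},{b,d,f}}
  W2: {{a},{d},{g},{a,c},{a,d},{a,f},{a,g},{b,d},{c,d},{c,g},{d,e},{d,f},{d,g},{f,g},{a,c,g},{a,d,g},{b,d,f}}
  W3: {{a},{a,c},{a,d},{a,f},{a,g},{a,c,g},{a,d,g}}
  W4: {{b},{f},{a,f},{b,d},{b,f},{d,f},{f,g},{b,d,f}} {{c},{a,c},{c,d},{c,e},{c,g},{a,c,g}}
  W5: {{a},{f},{g},{a,c},{a,d},{a,f},{a,g},{b,f},{c,g},{d,f},{d,g},{f,g},{a,c,g},{a,d,g},{b,d,f}} {{e},{c,e},{d,e}}
  W12: {{a,f}} {{d,f},{b,d,f}} {{f,g}}
  W13: {{a,f}}
  W14: {{f},{a,f},{b,f},{d,f},{f,g},{b,d,f}}
  W15: {{f},{a,f},{b,f},{d,f},{f,g},{b,d,f}}
  W23: {{a},{a,c},{a,d},{a,f},{a,g},{a,c,g},{a,d,g}}
  W24: {{a,c},{c,g},{a,c,g}} {{a,f}} {{b,d},{d,f},{b,d,f}} {{c,d}} {{f,g}}
  W25: {{a},{g},{a,c},{a,d},{a,f},{a,g},{c,g},{d,g},{f,g},{a,c,g},{a,d,g}} {{d,e}} {{d,f},{b,d,f}}
  W34: {{a,c},{a,c,g}} {{a,f}}
  W35: {{a},{a,c},{a,d},{a,f},{a,g},{a,c,g},{a,d,g}}
  W45: {{f},{a,f},{b,f},{d,f},{f,g},{b,d,f}} {{a,c},{c,g},{a,c,g}} {{c,e}}
  W123: {{a,f}}
  W124: {{a,f}} {{d,f},{b,d,f}} {{f,g}}
  W125: {{a,f}} {{d,f},{b,d,f}} {{f,g}}
  W134: {{a,f}}
  W135: {{a,f}}
  W145: {{f},{a,f},{b,f},{d,f},{f,g},{b,d,f}}
  W234: {{a,c},{a,c,g}} {{a,f}}
  W235: {{a},{a,c},{a,d},{a,f},{a,g},{a,c,g},{a,d,g}}
  W245: {{a,c},{c,g},{a,c,g}} {{a,f}} {{d,f},{b,d,f}} {{f,g}}
  W345: {{a,c},{a,c,g}} {{a,f}}
  W1234: {{a,f}}
  W1235: {{a,f}}
  W1245: {{a,f}} {{d,f},{b,d,f}} {{f,g}}
  W1345: {{a,f}}
  W2345: {{a,c},{a,c,g}} {{a,f}}
  W12345: {{a,f}}
C dims 7,21,19,8; δ0: rk 6, SNF 1^6; δ1: rk 12, SNF 1^12; δ2: rk 7, SNF 1^7
degree 0: 7−6−0 = 1 → Ȟ^0 ≅ Z
degree 1: 21−12−6 = 3 → Ȟ^1 ≅ Z^3
degree 2: 19−7−12 = 0 → Ȟ^2 ≅ 0

Ȟ^0 ≅ Z; Ȟ^1 ≅ Z^3; Ȟ^2 ≅ 0


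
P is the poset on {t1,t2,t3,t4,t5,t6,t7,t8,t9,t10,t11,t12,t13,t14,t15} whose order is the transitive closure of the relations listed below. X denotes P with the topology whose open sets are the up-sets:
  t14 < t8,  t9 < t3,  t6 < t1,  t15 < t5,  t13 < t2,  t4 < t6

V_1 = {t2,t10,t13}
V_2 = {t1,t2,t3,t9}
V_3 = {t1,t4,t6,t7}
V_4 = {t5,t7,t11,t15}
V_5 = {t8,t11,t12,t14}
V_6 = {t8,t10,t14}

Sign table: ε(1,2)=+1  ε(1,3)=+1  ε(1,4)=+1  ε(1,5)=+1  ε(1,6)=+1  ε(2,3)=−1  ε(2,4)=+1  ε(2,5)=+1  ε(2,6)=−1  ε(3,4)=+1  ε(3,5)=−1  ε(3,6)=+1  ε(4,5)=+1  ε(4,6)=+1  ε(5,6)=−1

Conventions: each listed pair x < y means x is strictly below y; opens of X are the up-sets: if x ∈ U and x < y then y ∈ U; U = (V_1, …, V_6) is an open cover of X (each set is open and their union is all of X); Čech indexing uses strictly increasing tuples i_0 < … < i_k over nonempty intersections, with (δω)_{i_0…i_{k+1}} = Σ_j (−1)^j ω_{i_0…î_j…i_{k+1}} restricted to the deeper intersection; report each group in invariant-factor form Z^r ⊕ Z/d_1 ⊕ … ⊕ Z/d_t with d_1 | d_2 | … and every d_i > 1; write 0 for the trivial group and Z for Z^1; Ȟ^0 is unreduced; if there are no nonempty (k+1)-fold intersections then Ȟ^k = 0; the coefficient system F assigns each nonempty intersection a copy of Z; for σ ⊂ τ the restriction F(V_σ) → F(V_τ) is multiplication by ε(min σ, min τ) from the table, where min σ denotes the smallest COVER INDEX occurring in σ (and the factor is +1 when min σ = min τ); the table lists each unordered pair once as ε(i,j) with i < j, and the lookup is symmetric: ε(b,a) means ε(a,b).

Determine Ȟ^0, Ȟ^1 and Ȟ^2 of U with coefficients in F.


Ȟ^0 = Z,  Ȟ^1 = Z,  Ȟ^2 = 0

nonempty overlaps:
  V12={t2} V16={t10} V23={t1} V34={t7} V45={t11} V56={t8,t14}
C dims 6,6; δ0: rk 5, SNF 1^5
degree 0: 6−5−0 = 1 → Ȟ^0 ≅ Z
degree 1: 6−0−5 = 1 → Ȟ^1 ≅ Z
degree 2: 0−0−0 = 0 → Ȟ^2 ≅ 0


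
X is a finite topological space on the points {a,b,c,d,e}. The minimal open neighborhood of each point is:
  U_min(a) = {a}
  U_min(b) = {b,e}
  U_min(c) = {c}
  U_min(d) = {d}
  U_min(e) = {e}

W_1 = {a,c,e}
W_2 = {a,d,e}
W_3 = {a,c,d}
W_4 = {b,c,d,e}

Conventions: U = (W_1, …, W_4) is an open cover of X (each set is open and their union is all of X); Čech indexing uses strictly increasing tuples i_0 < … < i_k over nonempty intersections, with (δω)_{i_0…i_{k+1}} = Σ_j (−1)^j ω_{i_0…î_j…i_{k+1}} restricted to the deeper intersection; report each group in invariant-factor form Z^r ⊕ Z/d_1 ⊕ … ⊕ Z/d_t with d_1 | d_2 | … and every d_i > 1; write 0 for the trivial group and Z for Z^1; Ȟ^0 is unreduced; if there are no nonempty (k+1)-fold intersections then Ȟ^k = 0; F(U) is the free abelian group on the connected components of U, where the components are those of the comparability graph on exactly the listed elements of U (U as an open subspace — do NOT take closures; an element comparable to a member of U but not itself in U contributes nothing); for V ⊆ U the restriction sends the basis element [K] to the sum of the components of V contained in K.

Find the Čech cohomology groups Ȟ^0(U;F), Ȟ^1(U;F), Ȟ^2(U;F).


intersection data:
  W12={a,e} W13={a,c} W14={c,e} W23={a,d} W24={d,e} W34={c,d}
  W123={a} W124={e} W134={c} W234={d}
components per intersection:
  W1: {a} {c} {e}
  W2: {a} {d} {e}
  W3: {a} {c} {d}
  W4: {b,e} {c} {d}
  W12: {a} {e}
  W13: {a} {c}
  W14: {c} {e}
  W23: {a} {d}
  W24: {d} {e}
  W34: {c} {d}
  W123: {a}
  W124: {e}
  W134: {c}
  W234: {d}
C dims 12,12,4; δ0: rk 8, SNF 1^8; δ1: rk 4, SNF 1^4
Ȟ^0 = (12 − 8) − 0 = 4, so Ȟ^0 ≅ Z^4
Ȟ^1 = (12 − 4) − 8 = 0, so Ȟ^1 ≅ 0
Ȟ^2 = (4 − 0) − 4 = 0, so Ȟ^2 ≅ 0

Ȟ^0(U;F) ≅ Z^4, Ȟ^1(U;F) ≅ 0 and Ȟ^2(U;F) ≅ 0


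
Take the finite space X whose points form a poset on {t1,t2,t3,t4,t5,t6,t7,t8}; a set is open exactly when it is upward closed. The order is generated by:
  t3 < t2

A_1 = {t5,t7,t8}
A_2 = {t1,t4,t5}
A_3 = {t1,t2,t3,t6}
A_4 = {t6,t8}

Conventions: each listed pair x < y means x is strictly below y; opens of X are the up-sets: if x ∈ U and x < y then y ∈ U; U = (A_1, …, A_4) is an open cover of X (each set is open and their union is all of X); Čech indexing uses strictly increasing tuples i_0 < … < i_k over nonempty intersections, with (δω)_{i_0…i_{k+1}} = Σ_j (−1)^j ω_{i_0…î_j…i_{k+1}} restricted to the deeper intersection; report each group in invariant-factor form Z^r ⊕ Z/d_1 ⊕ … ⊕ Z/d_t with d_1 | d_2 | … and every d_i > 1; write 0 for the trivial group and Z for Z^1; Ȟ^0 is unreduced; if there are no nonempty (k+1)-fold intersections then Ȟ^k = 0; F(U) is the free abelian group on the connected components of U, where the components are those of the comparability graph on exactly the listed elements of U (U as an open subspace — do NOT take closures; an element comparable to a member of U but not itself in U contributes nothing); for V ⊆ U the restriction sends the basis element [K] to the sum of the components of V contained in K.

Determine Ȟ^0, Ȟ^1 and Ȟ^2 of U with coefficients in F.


nerve of the cover:
  A12={t5} A14={t8} A23={t1} A34={t6}
components per intersection:
  A1: {t5} {t7} {t8}
  A2: {t1} {t4} {t5}
  A3: {t1} {t2,t3} {t6}
  A4: {t6} {t8}
  A12: {t5}
  A14: {t8}
  A23: {t1}
  A34: {t6}
C dims 11,4; δ0: rk 4, SNF 1^4
Ȟ^0 = (11 − 4) − 0 = 7, so Ȟ^0 ≅ Z^7
Ȟ^1 = (4 − 0) − 4 = 0, so Ȟ^1 ≅ 0
Ȟ^2 = (0 − 0) − 0 = 0, so Ȟ^2 ≅ 0

Ȟ^0 ≅ Z^7; Ȟ^1 ≅ 0; Ȟ^2 ≅ 0


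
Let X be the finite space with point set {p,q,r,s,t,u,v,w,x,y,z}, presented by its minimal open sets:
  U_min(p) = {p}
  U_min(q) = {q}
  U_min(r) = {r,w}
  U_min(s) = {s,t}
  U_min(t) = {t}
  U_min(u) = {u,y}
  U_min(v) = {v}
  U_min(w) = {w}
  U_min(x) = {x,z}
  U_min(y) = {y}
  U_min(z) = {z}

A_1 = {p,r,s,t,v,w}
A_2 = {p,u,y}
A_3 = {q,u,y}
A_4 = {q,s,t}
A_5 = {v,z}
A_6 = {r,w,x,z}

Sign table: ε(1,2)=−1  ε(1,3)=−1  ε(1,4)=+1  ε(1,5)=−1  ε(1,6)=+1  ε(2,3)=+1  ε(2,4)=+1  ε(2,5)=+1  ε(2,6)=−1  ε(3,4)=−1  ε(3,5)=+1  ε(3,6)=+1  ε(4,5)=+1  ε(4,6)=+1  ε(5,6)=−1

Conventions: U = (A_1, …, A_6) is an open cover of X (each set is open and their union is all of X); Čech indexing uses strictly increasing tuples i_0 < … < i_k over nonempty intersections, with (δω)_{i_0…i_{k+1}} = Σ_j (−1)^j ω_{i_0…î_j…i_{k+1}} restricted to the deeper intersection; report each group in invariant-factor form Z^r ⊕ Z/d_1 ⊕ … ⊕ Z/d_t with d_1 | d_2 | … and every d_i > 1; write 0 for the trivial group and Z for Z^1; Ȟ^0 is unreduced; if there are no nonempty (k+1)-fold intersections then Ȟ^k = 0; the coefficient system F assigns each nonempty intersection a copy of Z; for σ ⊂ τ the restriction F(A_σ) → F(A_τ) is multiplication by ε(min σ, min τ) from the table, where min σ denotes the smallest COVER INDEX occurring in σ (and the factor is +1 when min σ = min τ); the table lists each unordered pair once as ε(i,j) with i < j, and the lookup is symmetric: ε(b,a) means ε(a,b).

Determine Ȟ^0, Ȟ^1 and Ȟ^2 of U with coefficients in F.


cover nerve:
  A12={p} A14={s,t} A15={v} A16={r,w} A23={u,y} A34={q} A56={z}
C dims 6,7; δ0: rk 5, SNF 1^5
Ȟ^0: (6−5)−0=1 ⇒ Z
Ȟ^1: (7−0)−5=2 ⇒ Z^2
Ȟ^2: (0−0)−0=0 ⇒ 0

Ȟ^0 = Z,  Ȟ^1 = Z^2,  Ȟ^2 = 0


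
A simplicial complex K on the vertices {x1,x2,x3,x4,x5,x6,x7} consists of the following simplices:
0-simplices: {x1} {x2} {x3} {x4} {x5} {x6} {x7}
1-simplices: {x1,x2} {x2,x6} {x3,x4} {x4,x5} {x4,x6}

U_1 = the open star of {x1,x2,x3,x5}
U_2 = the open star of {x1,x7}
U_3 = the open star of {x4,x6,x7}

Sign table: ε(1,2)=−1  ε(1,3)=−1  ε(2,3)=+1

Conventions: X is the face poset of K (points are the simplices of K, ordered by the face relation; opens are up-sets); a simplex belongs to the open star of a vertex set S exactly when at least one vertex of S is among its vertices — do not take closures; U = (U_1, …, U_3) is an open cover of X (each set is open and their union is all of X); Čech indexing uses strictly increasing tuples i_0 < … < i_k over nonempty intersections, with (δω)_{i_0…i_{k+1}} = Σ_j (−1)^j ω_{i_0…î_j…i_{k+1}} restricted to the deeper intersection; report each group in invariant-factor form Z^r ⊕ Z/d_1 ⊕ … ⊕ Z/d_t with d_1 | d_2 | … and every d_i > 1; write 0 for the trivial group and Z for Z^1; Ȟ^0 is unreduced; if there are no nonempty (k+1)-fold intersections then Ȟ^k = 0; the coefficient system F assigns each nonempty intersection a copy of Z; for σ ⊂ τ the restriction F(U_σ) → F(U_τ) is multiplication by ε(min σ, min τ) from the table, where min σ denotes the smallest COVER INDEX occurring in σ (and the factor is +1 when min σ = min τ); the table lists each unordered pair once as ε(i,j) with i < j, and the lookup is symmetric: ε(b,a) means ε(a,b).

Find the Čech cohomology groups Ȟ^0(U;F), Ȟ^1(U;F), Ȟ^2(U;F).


nonempty overlaps:
  U1={{x1},{x2},{x3},{x5},{x1,x2},{x2,x6},{x3,x4},{x4,x5}} U2={{x1},{x7},{x1,x2}} U3={{x4},{x6},{x7},{x2,x6},{x3,x4},{x4,x5},{x4,x6}}
  U12={{x1},{x1,x2}} U13={{x2,x6},{x3,x4},{x4,x5}} U23={{x7}}
C dims 3,3; δ0: rk 2, SNF 1^2
degree 0: 3−2−0 = 1 → Ȟ^0 ≅ Z
degree 1: 3−0−2 = 1 → Ȟ^1 ≅ Z
degree 2: 0−0−0 = 0 → Ȟ^2 ≅ 0

Ȟ^0 ≅ Z, Ȟ^1 ≅ Z and Ȟ^2 ≅ 0


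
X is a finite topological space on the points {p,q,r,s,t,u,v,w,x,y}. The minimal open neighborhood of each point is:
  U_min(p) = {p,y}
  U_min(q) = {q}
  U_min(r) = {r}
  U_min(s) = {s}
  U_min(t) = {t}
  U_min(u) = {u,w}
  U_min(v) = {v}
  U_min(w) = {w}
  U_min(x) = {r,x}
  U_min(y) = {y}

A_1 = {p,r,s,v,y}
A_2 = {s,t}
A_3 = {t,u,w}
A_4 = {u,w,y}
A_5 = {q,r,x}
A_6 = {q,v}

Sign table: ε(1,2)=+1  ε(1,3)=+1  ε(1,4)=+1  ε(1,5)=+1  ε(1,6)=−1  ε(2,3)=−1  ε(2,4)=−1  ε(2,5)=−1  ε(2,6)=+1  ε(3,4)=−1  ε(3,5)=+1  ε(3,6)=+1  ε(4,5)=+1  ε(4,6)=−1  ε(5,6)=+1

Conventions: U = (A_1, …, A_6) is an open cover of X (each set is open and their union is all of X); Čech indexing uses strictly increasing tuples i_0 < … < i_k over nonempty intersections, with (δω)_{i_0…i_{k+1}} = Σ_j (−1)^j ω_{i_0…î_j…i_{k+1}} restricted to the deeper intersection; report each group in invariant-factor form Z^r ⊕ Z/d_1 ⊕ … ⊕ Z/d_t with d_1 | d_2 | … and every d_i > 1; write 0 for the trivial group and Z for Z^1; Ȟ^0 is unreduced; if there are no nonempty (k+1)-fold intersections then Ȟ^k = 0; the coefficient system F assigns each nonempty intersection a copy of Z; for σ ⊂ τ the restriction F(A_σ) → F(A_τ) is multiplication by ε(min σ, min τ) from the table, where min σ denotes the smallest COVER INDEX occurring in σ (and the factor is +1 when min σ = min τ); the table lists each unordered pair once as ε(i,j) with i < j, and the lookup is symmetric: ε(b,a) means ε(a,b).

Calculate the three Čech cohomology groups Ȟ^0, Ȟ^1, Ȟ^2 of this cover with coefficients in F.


nonempty intersections:
  A12={s} A14={y} A15={r} A16={v} A23={t} A34={u,w} A56={q}
C dims 6,7; δ0: rk 6, SNF 1^5·2
Ȟ^0: (6−6)−0=0 ⇒ 0
Ȟ^1: (7−0)−6=1 plus torsion [2] ⇒ Z ⊕ Z/2
Ȟ^2: (0−0)−0=0 ⇒ 0

Ȟ^0 = 0, Ȟ^1 = Z ⊕ Z/2 and Ȟ^2 = 0


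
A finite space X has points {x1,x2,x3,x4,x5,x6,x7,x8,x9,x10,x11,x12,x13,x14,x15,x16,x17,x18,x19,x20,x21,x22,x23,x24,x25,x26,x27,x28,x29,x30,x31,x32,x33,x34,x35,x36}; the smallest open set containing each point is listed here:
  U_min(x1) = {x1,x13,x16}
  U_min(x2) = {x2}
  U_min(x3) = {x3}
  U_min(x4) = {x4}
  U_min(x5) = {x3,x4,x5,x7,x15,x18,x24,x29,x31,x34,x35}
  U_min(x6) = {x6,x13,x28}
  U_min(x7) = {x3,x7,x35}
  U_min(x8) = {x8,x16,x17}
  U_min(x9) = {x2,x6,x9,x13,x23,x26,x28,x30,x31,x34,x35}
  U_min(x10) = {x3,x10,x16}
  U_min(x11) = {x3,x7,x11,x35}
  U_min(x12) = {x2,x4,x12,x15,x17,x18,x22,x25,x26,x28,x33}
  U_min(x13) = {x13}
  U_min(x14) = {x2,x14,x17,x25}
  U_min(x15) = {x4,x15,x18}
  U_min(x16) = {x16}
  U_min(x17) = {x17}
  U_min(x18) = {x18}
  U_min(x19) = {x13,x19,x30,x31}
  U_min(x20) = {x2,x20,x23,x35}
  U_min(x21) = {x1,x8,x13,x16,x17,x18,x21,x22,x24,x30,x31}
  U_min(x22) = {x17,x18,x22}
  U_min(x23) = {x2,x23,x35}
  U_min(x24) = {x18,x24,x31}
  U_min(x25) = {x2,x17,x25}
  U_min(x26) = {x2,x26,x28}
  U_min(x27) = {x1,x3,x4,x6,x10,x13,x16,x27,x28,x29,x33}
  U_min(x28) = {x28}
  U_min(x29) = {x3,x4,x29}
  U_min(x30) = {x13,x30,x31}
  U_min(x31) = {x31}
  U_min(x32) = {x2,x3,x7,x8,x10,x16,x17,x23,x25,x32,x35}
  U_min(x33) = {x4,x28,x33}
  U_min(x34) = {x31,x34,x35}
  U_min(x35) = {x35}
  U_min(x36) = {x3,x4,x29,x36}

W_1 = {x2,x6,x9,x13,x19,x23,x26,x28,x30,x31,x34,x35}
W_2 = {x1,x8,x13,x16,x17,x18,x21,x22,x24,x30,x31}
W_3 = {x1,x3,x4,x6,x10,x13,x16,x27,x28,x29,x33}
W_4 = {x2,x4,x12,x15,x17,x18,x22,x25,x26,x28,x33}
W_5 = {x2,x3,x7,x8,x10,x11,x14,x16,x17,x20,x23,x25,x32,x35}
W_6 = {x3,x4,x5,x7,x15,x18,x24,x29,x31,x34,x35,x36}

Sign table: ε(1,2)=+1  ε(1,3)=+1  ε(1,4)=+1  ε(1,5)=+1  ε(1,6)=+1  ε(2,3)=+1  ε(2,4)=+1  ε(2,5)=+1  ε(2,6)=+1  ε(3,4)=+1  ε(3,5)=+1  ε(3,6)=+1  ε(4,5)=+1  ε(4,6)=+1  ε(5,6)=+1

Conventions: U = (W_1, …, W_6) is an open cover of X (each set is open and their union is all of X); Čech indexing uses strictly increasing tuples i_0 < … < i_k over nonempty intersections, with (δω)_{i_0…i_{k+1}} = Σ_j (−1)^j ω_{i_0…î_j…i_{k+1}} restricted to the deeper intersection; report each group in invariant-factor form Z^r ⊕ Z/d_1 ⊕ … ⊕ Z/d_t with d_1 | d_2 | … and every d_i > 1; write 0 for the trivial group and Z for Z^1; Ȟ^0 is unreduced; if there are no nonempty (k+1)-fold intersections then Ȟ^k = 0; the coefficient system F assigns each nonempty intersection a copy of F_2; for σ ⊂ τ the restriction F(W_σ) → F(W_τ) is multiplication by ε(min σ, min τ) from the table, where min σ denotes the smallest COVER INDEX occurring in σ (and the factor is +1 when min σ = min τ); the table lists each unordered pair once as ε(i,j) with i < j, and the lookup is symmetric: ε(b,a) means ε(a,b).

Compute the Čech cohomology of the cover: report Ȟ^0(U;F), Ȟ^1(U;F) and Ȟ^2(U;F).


nerve simplices:
  W12={x13,x30,x31} W13={x6,x13,x28} W14={x2,x26,x28} W15={x2,x23,x35} W16={x31,x34,x35} W23={x1,x13,x16} W24={x17,x18,x22} W25={x8,x16,x17} W26={x18,x24,x31} W34={x4,x28,x33} W35={x3,x10,x16} W36={x3,x4,x29} W45={x2,x17,x25} W46={x4,x15,x18} W56={x3,x7,x35}
  W123={x13} W126={x31} W134={x28} W145={x2} W156={x35} W235={x16} W245={x17} W246={x18} W346={x4} W356={x3}
C dims 6,15,10; δ0: rk_F2 5; δ1: rk_F2 9
degree 0: 6−5−0 = 1 → Ȟ^0 ≅ Z/2
degree 1: 15−9−5 = 1 → Ȟ^1 ≅ Z/2
degree 2: 10−0−9 = 1 → Ȟ^2 ≅ Z/2

Ȟ^0 = Z/2, Ȟ^1 = Z/2 and Ȟ^2 = Z/2


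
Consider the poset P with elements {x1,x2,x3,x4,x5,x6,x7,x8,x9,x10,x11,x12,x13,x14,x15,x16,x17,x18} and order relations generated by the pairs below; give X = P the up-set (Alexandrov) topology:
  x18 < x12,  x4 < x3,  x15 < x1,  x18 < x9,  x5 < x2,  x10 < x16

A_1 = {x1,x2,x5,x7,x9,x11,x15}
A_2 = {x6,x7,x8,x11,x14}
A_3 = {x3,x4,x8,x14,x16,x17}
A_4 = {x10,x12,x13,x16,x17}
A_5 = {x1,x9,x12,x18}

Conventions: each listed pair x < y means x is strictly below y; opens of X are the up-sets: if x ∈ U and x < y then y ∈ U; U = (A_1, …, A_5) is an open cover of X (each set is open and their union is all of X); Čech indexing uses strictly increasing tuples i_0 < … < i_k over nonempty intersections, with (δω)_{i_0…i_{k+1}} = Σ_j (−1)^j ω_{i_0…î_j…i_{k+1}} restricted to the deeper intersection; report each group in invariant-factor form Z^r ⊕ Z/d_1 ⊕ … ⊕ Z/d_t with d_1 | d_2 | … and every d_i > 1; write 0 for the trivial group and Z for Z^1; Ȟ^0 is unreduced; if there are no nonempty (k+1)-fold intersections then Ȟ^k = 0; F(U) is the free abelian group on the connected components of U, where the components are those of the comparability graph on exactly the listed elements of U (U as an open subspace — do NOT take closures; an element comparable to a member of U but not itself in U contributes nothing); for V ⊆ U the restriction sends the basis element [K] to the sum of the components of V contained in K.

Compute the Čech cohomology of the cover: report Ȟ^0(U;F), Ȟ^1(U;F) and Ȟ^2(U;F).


Ȟ^0(U;F) ≅ Z^12,  Ȟ^1(U;F) ≅ 0,  Ȟ^2(U;F) ≅ 0

nerve simplices:
  A12={x7,x11} A15={x1,x9} A23={x8,x14} A34={x16,x17} A45={x12}
components per intersection:
  A1: {x1,x15} {x2,x5} {x7} {x9} {x11}
  A2: {x6} {x7} {x8} {x11} {x14}
  A3: {x3,x4} {x8} {x14} {x16} {x17}
  A4: {x10,x16} {x12} {x13} {x17}
  A5: {x1} {x9,x12,x18}
  A12: {x7} {x11}
  A15: {x1} {x9}
  A23: {x8} {x14}
  A34: {x16} {x17}
  A45: {x12}
C dims 21,9; δ0: rk 9, SNF 1^9
degree 0: 21−9−0 = 12 → Ȟ^0 ≅ Z^12
degree 1: 9−0−9 = 0 → Ȟ^1 ≅ 0
degree 2: 0−0−0 = 0 → Ȟ^2 ≅ 0


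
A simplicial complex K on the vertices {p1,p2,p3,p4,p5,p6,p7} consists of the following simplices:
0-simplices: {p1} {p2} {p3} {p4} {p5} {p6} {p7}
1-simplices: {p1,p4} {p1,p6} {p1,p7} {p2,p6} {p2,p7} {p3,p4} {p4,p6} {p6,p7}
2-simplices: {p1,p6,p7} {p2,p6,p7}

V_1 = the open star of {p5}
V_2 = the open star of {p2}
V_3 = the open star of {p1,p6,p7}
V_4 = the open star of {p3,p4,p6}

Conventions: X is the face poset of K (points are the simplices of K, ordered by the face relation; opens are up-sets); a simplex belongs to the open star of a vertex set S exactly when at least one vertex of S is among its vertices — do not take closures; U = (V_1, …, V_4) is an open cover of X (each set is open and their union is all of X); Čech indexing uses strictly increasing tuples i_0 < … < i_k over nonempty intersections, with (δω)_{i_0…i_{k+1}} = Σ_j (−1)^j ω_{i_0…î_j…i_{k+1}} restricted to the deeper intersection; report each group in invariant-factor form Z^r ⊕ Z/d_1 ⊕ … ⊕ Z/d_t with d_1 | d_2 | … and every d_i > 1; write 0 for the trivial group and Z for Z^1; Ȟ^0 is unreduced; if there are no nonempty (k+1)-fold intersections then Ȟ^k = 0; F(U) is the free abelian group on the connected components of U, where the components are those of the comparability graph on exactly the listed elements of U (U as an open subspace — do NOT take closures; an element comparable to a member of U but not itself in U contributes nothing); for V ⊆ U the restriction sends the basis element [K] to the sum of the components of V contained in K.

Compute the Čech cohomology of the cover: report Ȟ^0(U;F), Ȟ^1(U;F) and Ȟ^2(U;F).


nonempty intersections:
  V1={{p5}} V2={{p2},{p2,p6},{p2,p7},{p2,p6,p7}} V3={{p1},{p6},{p7},{p1,p4},{p1,p6},{p1,p7},{p2,p6},{p2,p7},{p4,p6},{p6,p7},{p1,p6,p7},{p2,p6,p7}} V4={{p3},{p4},{p6},{p1,p4},{p1,p6},{p2,p6},{p3,p4},{p4,p6},{p6,p7},{p1,p6,p7},{p2,p6,p7}}
  V23={{p2,p6},{p2,p7},{p2,p6,p7}} V24={{p2,p6},{p2,p6,p7}} V34={{p6},{p1,p4},{p1,p6},{p2,p6},{p4,p6},{p6,p7},{p1,p6,p7},{p2,p6,p7}}
  V234={{p2,p6},{p2,p6,p7}}
components per intersection:
  V1: {{p5}}
  V2: {{p2},{p2,p6},{p2,p7},{p2,p6,p7}}
  V3: {{p1},{p6},{p7},{p1,p4},{p1,p6},{p1,p7},{p2,p6},{p2,p7},{p4,p6},{p6,p7},{p1,p6,p7},{p2,p6,p7}}
  V4: {{p3},{p4},{p6},{p1,p4},{p1,p6},{p2,p6},{p3,p4},{p4,p6},{p6,p7},{p1,p6,p7},{p2,p6,p7}}
  V23: {{p2,p6},{p2,p7},{p2,p6,p7}}
  V24: {{p2,p6},{p2,p6,p7}}
  V34: {{p6},{p1,p6},{p2,p6},{p4,p6},{p6,p7},{p1,p6,p7},{p2,p6,p7}} {{p1,p4}}
  V234: {{p2,p6},{p2,p6,p7}}
C dims 4,4,1; δ0: rk 2, SNF 1^2; δ1: rk 1, SNF 1^1
Ȟ^0: (4−2)−0=2 ⇒ Z^2
Ȟ^1: (4−1)−2=1 ⇒ Z
Ȟ^2: (1−0)−1=0 ⇒ 0

Ȟ^0 = Z^2,  Ȟ^1 = Z,  Ȟ^2 = 0


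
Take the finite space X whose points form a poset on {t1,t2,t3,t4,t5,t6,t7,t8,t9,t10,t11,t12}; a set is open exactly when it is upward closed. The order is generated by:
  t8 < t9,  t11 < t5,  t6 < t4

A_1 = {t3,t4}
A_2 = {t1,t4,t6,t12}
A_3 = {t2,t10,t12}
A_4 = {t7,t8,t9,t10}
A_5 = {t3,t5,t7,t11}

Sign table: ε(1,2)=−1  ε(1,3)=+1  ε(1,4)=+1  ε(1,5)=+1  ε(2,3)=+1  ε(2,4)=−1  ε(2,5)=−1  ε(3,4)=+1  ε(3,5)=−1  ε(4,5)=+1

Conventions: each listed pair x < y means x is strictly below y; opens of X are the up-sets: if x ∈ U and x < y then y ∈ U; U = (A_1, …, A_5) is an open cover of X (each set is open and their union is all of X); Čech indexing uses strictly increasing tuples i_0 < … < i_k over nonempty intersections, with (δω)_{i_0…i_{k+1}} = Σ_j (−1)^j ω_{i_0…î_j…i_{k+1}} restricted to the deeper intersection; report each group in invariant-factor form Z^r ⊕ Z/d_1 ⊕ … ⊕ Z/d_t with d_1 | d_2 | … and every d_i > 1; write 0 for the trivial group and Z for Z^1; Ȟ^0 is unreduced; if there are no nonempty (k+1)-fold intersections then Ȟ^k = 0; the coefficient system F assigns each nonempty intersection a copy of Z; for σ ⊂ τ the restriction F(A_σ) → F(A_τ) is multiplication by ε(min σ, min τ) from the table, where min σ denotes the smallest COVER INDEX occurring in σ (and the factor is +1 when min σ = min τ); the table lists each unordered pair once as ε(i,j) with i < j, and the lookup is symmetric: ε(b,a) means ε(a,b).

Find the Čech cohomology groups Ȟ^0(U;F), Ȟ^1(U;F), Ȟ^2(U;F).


Ȟ^0(U;F) ≅ 0; Ȟ^1(U;F) ≅ Z/2; Ȟ^2(U;F) ≅ 0

intersection data:
  A12={t4} A15={t3} A23={t12} A34={t10} A45={t7}
C dims 5,5; δ0: rk 5, SNF 1^4·2
Ȟ^0 = (5 − 5) − 0 = 0, so Ȟ^0 ≅ 0
Ȟ^1 = (5 − 0) − 5 = 0 plus torsion [2], so Ȟ^1 ≅ Z/2
Ȟ^2 = (0 − 0) − 0 = 0, so Ȟ^2 ≅ 0


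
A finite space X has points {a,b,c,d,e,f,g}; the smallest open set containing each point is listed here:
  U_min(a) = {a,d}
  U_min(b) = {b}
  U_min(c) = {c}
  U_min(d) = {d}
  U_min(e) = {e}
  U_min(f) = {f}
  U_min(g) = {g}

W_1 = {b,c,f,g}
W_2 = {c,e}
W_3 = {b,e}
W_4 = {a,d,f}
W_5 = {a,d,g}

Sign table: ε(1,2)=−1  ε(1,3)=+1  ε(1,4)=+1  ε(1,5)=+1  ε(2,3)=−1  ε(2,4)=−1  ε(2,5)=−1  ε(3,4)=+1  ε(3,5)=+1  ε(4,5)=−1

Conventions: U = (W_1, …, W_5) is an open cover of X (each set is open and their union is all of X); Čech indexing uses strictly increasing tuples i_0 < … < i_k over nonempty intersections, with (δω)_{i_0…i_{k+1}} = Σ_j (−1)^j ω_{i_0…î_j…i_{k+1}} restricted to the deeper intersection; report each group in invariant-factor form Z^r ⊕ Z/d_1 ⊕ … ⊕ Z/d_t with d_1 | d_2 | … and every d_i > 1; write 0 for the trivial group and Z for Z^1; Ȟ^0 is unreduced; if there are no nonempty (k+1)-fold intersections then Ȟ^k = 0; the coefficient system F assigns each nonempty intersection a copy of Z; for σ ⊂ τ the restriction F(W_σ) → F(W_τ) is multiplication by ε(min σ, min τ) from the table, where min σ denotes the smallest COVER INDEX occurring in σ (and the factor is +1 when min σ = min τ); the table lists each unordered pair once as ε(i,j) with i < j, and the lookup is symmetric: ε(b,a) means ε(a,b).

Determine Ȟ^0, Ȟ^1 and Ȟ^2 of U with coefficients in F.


nonempty intersections:
  W12={c} W13={b} W14={f} W15={g} W23={e} W45={a,d}
C dims 5,6; δ0: rk 5, SNF 1^4·2
Ȟ^0: (5−5)−0=0 ⇒ 0
Ȟ^1: (6−0)−5=1 plus torsion [2] ⇒ Z ⊕ Z/2
Ȟ^2: (0−0)−0=0 ⇒ 0

Ȟ^0 = 0,  Ȟ^1 = Z ⊕ Z/2,  Ȟ^2 = 0
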